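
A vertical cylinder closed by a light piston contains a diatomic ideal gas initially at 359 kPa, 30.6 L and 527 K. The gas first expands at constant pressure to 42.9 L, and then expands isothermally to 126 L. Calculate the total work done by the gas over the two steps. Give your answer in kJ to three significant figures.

Step 1 (isobaric): W = PΔV = (359 kPa)(42.9 − 30.6 L) = 4416 J.
After step 1: P = 359 kPa, V = 42.9 L, T = 738.8 K.
Step 2 (isothermal): W = P₁V₁ ln(V₂/V₁) = (15401) ln(126/42.9) = 16593 J.
W_total = 4416 + 16593 = 21009 J.

W_total ≈ 21.0 kJ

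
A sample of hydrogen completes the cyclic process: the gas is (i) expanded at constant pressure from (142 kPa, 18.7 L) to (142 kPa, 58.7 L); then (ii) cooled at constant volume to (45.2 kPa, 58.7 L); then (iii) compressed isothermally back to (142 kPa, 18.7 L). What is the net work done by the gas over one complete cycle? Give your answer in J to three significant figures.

W_net ≈ 2640 J

Leg (i): W = PΔV = (142)(58.7 − 18.7) = 5680 J.
Leg (ii): W = 0.
Leg (iii): W = PᵢVᵢ ln(V_f/Vᵢ) = (2653) ln(18.7/58.7) = -3035 J.
W_net = 5680 − 3035 = 2645 J.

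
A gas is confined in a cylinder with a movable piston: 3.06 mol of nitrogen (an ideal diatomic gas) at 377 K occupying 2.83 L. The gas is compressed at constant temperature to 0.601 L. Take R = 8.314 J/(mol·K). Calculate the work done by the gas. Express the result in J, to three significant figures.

Isothermal: W = nRT ln(V₂/V₁).
W = (3.06)(8.314)(377) × ln(0.601/2.83)
  = 9591 × -1.549
W_by_gas = -14861 J.

W ≈ -14900 J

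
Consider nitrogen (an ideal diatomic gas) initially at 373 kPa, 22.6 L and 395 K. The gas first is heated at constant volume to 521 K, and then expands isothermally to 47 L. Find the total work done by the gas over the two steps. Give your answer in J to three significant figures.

Step 1 (isochoric): W = 0 (constant volume).
After step 1: P = 492 kPa (V unchanged).
Step 2 (isothermal): W = P₁V₁ ln(V₂/V₁) = (11119) ln(47/22.6) = 8141 J.
W_total = 0 + 8141 = 8141 J.

W_total ≈ 8140 J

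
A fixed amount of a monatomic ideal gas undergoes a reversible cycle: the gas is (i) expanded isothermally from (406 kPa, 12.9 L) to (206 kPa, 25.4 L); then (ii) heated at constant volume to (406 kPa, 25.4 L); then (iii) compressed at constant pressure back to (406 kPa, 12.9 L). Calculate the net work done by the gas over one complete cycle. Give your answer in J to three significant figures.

Leg (i): W = PᵢVᵢ ln(V_f/Vᵢ) = (5237) ln(25.4/12.9) = 3548 J.
Leg (ii): W = 0.
Leg (iii): W = PΔV = (406)(12.9 − 25.4) = -5075 J.
W_net = 3548 − 5075 = -1527 J.

W_net ≈ -1530 J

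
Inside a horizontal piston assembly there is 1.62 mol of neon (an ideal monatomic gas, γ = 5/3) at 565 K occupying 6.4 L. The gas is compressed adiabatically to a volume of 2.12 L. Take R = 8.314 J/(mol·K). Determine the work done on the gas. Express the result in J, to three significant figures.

Adiabatic: TV^(γ−1) = const with γ = 5/3.
T₂ = T₁ (V₁/V₂)^(γ−1) = 565 × (6.4/2.12)^0.667 = 565 × 2.089 = 1180 K.
W_by = nCᵥ(T₁ − T₂) = (1.62)(12.47)(565 − 1180) = -12428 J.
Work on gas = −W_by = 12428 J.

W ≈ 12400 J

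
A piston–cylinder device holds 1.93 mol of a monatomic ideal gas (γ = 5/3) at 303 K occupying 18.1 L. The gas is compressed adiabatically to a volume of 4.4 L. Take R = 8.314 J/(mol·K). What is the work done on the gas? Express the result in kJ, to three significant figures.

Adiabatic: TV^(γ−1) = const with γ = 5/3.
T₂ = T₁ (V₁/V₂)^(γ−1) = 303 × (18.1/4.4)^0.667 = 303 × 2.567 = 777.9 K.
W_by = nCᵥ(T₁ − T₂) = (1.93)(12.47)(303 − 777.9) = -11431 J.
Work on gas = −W_by = 11431 J.

W ≈ 11.4 kJ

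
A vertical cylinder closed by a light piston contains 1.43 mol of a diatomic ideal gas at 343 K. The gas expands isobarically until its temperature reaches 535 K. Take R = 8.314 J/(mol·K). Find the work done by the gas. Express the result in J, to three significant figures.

W ≈ 2280 J

Isobaric: W = P ΔV = nR ΔT.
W = (1.43)(8.314)(535 − 343) = 2283 J.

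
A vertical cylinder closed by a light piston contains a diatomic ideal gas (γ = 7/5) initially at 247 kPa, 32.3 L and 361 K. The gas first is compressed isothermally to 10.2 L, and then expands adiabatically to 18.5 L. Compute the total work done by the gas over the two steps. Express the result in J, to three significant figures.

W_total ≈ -4970 J

Step 1 (isothermal): W = P₁V₁ ln(V₂/V₁) = (7978) ln(10.2/32.3) = -9196 J.
After step 1: P = 782.2 kPa, V = 10.2 L, T = 361 K.
Step 2 (adiabatic): W = (P₁V₁ − P₂V₂)/(γ−1) = (7978 − 6287)/0.4 = 4227 J.
W_total = -9196 + 4227 = -4969 J.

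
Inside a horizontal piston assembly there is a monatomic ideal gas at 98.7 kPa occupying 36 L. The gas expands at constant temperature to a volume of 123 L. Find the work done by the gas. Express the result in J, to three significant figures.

W ≈ 4370 J

Isothermal: W = nRT ln(V₂/V₁) = P₁V₁ ln(V₂/V₁).
P₁V₁ = (98.7 kPa)(36 L) = 3553 J.
W = 3553 × ln(123/36) = 3553 × 1.229
W_by_gas = 4366 J.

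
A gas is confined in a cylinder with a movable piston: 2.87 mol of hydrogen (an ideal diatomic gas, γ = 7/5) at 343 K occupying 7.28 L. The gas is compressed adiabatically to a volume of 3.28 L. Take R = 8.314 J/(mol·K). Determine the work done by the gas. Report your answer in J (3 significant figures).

W ≈ -7690 J

Adiabatic: TV^(γ−1) = const with γ = 7/5.
T₂ = T₁ (V₁/V₂)^(γ−1) = 343 × (7.28/3.28)^0.4 = 343 × 1.376 = 471.8 K.
W_by = nCᵥ(T₁ − T₂) = (2.87)(20.79)(343 − 471.8) = -7686 J.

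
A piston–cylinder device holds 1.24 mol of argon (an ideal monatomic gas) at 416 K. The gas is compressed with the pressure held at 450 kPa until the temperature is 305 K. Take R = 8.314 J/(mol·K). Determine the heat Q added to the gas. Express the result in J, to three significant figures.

Q ≈ -2860 J

Isobaric: W = nRΔT = (1.24)(8.314)(-111) = -1144 J.
ΔU = nCᵥΔT with Cᵥ = 3R/2: ΔU = (1.24)(12.47)(-111) = -1717 J.
Q = ΔU + W = -1717 − 1144 = -2861 J.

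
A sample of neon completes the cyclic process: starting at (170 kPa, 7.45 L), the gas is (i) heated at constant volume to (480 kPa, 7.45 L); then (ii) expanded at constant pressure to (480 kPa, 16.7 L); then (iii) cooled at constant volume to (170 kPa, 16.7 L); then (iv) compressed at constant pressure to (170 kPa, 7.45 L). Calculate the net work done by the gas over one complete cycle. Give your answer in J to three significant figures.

W_net ≈ 2870 J

Constant-volume legs do no work.
W(ii) = (480)(16.7 − 7.45) = 4440 J; W(iv) = (170)(7.45 − 16.7) = -1572 J.
W_net = 4440 − 1572 = 2868 J (the clockwise enclosed area).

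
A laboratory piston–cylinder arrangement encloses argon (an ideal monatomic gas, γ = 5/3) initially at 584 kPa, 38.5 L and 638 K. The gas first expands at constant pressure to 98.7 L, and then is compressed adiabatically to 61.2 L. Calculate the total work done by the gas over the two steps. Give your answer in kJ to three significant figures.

Step 1 (isobaric): W = PΔV = (584 kPa)(98.7 − 38.5 L) = 35157 J.
After step 1: P = 584 kPa, V = 98.7 L, T = 1636 K.
Step 2 (adiabatic): W = (P₁V₁ − P₂V₂)/(γ−1) = (57641 − 79270)/0.667 = -32443 J.
W_total = 35157 − 32443 = 2713 J.

W_total ≈ 2.71 kJ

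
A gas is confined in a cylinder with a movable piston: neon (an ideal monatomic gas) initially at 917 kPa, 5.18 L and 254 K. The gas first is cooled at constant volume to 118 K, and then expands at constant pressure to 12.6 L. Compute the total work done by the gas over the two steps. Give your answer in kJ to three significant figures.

W_total ≈ 3.16 kJ

Step 1 (isochoric): W = 0 (constant volume).
After step 1: P = 426 kPa (V unchanged).
Step 2 (isobaric): W = PΔV = (426 kPa)(12.6 − 5.18 L) = 3161 J.
W_total = 0 + 3161 = 3161 J.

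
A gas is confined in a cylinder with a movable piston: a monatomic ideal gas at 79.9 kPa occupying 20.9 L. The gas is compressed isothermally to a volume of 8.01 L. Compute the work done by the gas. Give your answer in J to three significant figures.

Isothermal: W = nRT ln(V₂/V₁) = P₁V₁ ln(V₂/V₁).
P₁V₁ = (79.9 kPa)(20.9 L) = 1670 J.
W = 1670 × ln(8.01/20.9) = 1670 × -0.9591
W_by_gas = -1602 J.

W ≈ -1600 J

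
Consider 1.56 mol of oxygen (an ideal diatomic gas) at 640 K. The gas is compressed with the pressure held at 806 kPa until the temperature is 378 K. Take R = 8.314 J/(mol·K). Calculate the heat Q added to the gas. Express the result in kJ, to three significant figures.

Q ≈ -11.9 kJ

Isobaric: W = nRΔT = (1.56)(8.314)(-262) = -3398 J.
ΔU = nCᵥΔT with Cᵥ = 5R/2: ΔU = (1.56)(20.79)(-262) = -8495 J.
Q = ΔU + W = -8495 − 3398 = -11893 J.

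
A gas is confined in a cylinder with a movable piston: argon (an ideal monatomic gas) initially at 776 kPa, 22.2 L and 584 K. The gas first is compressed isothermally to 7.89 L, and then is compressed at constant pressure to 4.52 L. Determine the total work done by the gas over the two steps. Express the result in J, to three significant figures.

Step 1 (isothermal): W = P₁V₁ ln(V₂/V₁) = (17227) ln(7.89/22.2) = -17821 J.
After step 1: P = 2183 kPa, V = 7.89 L, T = 584 K.
Step 2 (isobaric): W = PΔV = (2183 kPa)(4.52 − 7.89 L) = -7358 J.
W_total = -17821 − 7358 = -25180 J.

W_total ≈ -25200 J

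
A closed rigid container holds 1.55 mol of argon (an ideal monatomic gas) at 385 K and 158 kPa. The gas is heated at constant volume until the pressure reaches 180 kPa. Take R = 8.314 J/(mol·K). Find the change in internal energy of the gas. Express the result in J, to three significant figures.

ΔU ≈ 1040 J

Constant volume ⇒ W = 0, so Q = ΔU = nCᵥΔT with Cᵥ = 3R/2 = 12.47 J/(mol·K).
At constant V, T₂/T₁ = P₂/P₁ ⇒ ΔT = T₁(P₂/P₁ − 1) = 385·(180/158 − 1) = 53.61 K.
ΔU = (1.55)(12.47)(53.61) = 1036 J.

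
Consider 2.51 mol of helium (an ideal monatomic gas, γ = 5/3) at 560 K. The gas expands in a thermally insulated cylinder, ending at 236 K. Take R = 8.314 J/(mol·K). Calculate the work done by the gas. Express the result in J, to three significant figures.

Adiabatic ⇒ Q = 0, so W_by = −ΔU = nCᵥ(T₁ − T₂).
Cᵥ = 3R/2 = 12.47 J/(mol·K).
W = (2.51)(12.47)(560 − 236) = 10142 J.

W ≈ 10100 J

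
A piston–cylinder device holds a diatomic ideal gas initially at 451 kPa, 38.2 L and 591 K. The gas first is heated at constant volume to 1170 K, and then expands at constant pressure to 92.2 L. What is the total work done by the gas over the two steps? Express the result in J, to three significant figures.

W_total ≈ 48200 J

Step 1 (isochoric): W = 0 (constant volume).
After step 1: P = 892.8 kPa (V unchanged).
Step 2 (isobaric): W = PΔV = (892.8 kPa)(92.2 − 38.2 L) = 48214 J.
W_total = 0 + 48214 = 48214 J.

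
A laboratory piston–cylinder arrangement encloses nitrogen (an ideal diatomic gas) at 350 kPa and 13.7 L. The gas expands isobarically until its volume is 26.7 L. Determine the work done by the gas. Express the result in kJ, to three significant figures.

W ≈ 4.55 kJ

Isobaric: W = P ΔV.
W = (350 kPa)(26.7 − 13.7 L) = (350)(13) = 4550 J.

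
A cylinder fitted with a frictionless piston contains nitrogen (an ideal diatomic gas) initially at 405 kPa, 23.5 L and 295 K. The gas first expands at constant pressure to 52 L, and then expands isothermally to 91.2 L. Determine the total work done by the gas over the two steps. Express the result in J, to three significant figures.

W_total ≈ 23400 J

Step 1 (isobaric): W = PΔV = (405 kPa)(52 − 23.5 L) = 11542 J.
After step 1: P = 405 kPa, V = 52 L, T = 652.8 K.
Step 2 (isothermal): W = P₁V₁ ln(V₂/V₁) = (21060) ln(91.2/52) = 11832 J.
W_total = 11542 + 11832 = 23374 J.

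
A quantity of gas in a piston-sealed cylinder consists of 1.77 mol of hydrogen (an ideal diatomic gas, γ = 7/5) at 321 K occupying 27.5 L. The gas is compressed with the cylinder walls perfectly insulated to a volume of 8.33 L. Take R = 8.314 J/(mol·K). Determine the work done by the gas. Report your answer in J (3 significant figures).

W ≈ -7230 J

Adiabatic: TV^(γ−1) = const with γ = 7/5.
T₂ = T₁ (V₁/V₂)^(γ−1) = 321 × (27.5/8.33)^0.4 = 321 × 1.612 = 517.6 K.
W_by = nCᵥ(T₁ − T₂) = (1.77)(20.79)(321 − 517.6) = -7232 J.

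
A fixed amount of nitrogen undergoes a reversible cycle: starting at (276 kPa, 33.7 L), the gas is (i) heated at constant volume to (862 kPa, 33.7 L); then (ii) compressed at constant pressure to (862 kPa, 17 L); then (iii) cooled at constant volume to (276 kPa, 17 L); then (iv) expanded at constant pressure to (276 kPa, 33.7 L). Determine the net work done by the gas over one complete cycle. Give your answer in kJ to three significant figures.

Constant-volume legs do no work.
W(ii) = (862)(17 − 33.7) = -14395 J; W(iv) = (276)(33.7 − 17) = 4609 J.
W_net = -14395 + 4609 = -9786 J (the counter-clockwise enclosed area).

W_net ≈ -9.79 kJ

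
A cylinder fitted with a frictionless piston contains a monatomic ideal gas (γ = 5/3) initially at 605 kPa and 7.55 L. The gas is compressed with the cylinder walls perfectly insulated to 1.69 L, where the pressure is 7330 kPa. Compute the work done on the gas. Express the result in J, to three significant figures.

W ≈ 11700 J

Adiabatic: W = (P₁V₁ − P₂V₂)/(γ − 1) with γ = 5/3.
P₁V₁ = 4568 J, P₂V₂ = 12388 J.
W = (4568 − 12388) / 0.6667 = -11730 J.
Work on gas = −W_by = 11730 J.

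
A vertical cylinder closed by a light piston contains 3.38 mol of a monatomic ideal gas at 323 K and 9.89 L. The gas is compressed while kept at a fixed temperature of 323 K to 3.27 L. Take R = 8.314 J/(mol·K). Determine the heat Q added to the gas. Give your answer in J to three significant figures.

Q ≈ -10000 J

Isothermal ⇒ ΔU = 0, so Q = W = nRT ln(V₂/V₁).
Q = (3.38)(8.314)(323) ln(3.27/9.89) = 9077 × -1.107 = -10046 J.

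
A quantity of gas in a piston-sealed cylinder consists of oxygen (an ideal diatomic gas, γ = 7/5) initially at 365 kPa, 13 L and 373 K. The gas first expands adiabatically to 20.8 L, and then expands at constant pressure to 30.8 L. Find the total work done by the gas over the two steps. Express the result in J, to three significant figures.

W_total ≈ 3920 J

Step 1 (adiabatic): W = (P₁V₁ − P₂V₂)/(γ−1) = (4745 − 3932)/0.4 = 2033 J.
After step 1: P = 189 kPa, V = 20.8 L, T = 309.1 K.
Step 2 (isobaric): W = PΔV = (189 kPa)(30.8 − 20.8 L) = 1890 J.
W_total = 2033 + 1890 = 3923 J.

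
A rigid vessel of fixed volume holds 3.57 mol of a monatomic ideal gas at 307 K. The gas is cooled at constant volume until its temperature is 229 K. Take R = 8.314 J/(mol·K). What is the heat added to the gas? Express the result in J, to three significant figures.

Constant volume ⇒ W = 0, so Q = ΔU = nCᵥΔT with Cᵥ = 3R/2 = 12.47 J/(mol·K).
ΔU = (3.57)(12.47)(229 − 307) = -3473 J.

Q ≈ -3470 J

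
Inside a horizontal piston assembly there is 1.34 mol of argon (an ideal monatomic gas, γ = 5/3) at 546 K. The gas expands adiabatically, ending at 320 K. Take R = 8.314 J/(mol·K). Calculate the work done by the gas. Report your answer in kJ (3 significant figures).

W ≈ 3.78 kJ

Adiabatic ⇒ Q = 0, so W_by = −ΔU = nCᵥ(T₁ − T₂).
Cᵥ = 3R/2 = 12.47 J/(mol·K).
W = (1.34)(12.47)(546 − 320) = 3777 J.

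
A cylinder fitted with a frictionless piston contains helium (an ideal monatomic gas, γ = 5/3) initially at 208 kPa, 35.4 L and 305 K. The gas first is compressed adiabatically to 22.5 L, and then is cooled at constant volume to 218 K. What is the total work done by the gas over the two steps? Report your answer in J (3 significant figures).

W_total ≈ -3900 J

Step 1 (adiabatic): W = (P₁V₁ − P₂V₂)/(γ−1) = (7363 − 9960)/0.667 = -3896 J.
Step 2 (isochoric): W = 0 (constant volume).
W_total = -3896 + 0 = -3896 J.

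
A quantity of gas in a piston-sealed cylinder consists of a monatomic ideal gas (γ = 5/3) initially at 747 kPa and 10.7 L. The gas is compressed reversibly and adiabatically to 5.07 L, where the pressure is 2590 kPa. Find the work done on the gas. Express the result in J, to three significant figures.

Adiabatic: W = (P₁V₁ − P₂V₂)/(γ − 1) with γ = 5/3.
P₁V₁ = 7993 J, P₂V₂ = 13131 J.
W = (7993 − 13131) / 0.6667 = -7708 J.
Work on gas = −W_by = 7708 J.

W ≈ 7710 J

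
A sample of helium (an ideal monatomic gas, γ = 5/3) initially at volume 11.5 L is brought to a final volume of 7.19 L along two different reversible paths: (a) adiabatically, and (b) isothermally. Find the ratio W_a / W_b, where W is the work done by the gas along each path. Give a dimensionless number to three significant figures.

W_a / W_b ≈ 1.17

Path (a) adiabatic: W = P₁V₁(1 − (V₁/V₂)^(γ−1))/(γ−1) → W_a/(P₁V₁) = -0.5515.
Path (b) isothermal: W = P₁V₁ ln(V₂/V₁) → W_b/(P₁V₁) = -0.4697.
W_a / W_b = -0.5515 / -0.4697 = 1.174.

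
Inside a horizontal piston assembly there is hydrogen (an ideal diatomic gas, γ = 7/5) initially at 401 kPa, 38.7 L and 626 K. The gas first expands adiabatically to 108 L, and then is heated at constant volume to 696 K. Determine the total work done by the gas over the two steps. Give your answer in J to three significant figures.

W_total ≈ 13100 J

Step 1 (adiabatic): W = (P₁V₁ − P₂V₂)/(γ−1) = (15519 − 10294)/0.4 = 13063 J.
Step 2 (isochoric): W = 0 (constant volume).
W_total = 13063 + 0 = 13063 J.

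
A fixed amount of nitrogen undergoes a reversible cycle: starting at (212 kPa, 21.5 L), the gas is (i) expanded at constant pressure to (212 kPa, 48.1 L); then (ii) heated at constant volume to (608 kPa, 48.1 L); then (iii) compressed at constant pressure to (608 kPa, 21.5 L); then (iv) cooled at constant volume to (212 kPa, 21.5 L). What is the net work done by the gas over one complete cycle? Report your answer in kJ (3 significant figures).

Constant-volume legs do no work.
W(i) = (212)(48.1 − 21.5) = 5639 J; W(iii) = (608)(21.5 − 48.1) = -16173 J.
W_net = 5639 − 16173 = -10534 J (the counter-clockwise enclosed area).

W_net ≈ -10.5 kJ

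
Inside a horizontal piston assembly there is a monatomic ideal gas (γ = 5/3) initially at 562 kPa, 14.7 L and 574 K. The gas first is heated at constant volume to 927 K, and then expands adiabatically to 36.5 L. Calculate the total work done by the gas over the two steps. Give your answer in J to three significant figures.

Step 1 (isochoric): W = 0 (constant volume).
After step 1: P = 907.6 kPa (V unchanged).
Step 2 (adiabatic): W = (P₁V₁ − P₂V₂)/(γ−1) = (13342 − 7276)/0.667 = 9099 J.
W_total = 0 + 9099 = 9099 J.

W_total ≈ 9100 J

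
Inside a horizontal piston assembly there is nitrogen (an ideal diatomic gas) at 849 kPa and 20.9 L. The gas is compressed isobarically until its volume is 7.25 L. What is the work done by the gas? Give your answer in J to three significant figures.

W ≈ -11600 J

Isobaric: W = P ΔV.
W = (849 kPa)(7.25 − 20.9 L) = (849)(-13.65) = -11589 J.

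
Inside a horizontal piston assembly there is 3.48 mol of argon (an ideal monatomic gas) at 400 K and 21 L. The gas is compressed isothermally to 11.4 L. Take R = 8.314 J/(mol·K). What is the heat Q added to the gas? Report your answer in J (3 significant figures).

Q ≈ -7070 J

Isothermal ⇒ ΔU = 0, so Q = W = nRT ln(V₂/V₁).
Q = (3.48)(8.314)(400) ln(11.4/21) = 11573 × -0.6109 = -7070 J.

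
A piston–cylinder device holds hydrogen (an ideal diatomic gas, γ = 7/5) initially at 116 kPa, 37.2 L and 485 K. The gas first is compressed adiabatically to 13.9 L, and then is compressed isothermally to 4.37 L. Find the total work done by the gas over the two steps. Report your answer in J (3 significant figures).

W_total ≈ -12600 J

Step 1 (adiabatic): W = (P₁V₁ − P₂V₂)/(γ−1) = (4315 − 6398)/0.4 = -5206 J.
After step 1: P = 460.3 kPa, V = 13.9 L, T = 719 K.
Step 2 (isothermal): W = P₁V₁ ln(V₂/V₁) = (6398) ln(4.37/13.9) = -7403 J.
W_total = -5206 − 7403 = -12609 J.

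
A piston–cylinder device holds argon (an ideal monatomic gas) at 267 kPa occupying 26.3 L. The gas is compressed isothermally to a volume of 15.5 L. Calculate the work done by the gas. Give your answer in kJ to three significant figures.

Isothermal: W = nRT ln(V₂/V₁) = P₁V₁ ln(V₂/V₁).
P₁V₁ = (267 kPa)(26.3 L) = 7022 J.
W = 7022 × ln(15.5/26.3) = 7022 × -0.5287
W_by_gas = -3713 J.

W ≈ -3.71 kJ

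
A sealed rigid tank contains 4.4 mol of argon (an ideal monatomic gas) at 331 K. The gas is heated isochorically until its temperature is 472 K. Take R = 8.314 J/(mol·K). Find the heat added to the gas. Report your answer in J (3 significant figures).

Q ≈ 7740 J

Constant volume ⇒ W = 0, so Q = ΔU = nCᵥΔT with Cᵥ = 3R/2 = 12.47 J/(mol·K).
ΔU = (4.4)(12.47)(472 − 331) = 7737 J.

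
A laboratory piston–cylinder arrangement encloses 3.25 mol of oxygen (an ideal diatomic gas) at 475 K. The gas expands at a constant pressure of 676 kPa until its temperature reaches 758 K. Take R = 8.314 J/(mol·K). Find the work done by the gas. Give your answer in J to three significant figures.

W ≈ 7650 J

Isobaric: W = P ΔV = nR ΔT.
W = (3.25)(8.314)(758 − 475) = 7647 J.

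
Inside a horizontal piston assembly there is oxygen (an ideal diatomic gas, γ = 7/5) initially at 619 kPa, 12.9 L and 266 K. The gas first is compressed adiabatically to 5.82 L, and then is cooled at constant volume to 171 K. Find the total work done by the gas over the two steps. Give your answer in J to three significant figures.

W_total ≈ -7480 J

Step 1 (adiabatic): W = (P₁V₁ − P₂V₂)/(γ−1) = (7985 − 10979)/0.4 = -7484 J.
Step 2 (isochoric): W = 0 (constant volume).
W_total = -7484 + 0 = -7484 J.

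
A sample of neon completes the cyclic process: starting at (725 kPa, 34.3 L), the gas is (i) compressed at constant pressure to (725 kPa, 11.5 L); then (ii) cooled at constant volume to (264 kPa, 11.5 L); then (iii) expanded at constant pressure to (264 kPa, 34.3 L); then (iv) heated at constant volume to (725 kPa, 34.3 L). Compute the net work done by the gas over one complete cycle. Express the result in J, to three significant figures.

W_net ≈ -10500 J

Constant-volume legs do no work.
W(i) = (725)(11.5 − 34.3) = -16530 J; W(iii) = (264)(34.3 − 11.5) = 6019 J.
W_net = -16530 + 6019 = -10511 J (the counter-clockwise enclosed area).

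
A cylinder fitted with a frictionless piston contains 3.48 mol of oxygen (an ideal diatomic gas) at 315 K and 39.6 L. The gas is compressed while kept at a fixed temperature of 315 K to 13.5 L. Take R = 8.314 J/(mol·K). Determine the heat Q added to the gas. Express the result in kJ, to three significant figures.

Isothermal ⇒ ΔU = 0, so Q = W = nRT ln(V₂/V₁).
Q = (3.48)(8.314)(315) ln(13.5/39.6) = 9114 × -1.076 = -9808 J.

Q ≈ -9.81 kJ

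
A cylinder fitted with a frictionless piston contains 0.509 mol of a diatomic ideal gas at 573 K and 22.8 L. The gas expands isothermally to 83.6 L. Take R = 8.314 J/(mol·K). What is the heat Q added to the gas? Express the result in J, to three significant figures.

Isothermal ⇒ ΔU = 0, so Q = W = nRT ln(V₂/V₁).
Q = (0.509)(8.314)(573) ln(83.6/22.8) = 2425 × 1.299 = 3151 J.

Q ≈ 3150 J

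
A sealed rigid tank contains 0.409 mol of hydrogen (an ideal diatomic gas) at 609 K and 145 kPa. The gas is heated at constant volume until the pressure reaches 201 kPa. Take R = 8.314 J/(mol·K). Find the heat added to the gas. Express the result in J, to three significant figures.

Q ≈ 2000 J

Constant volume ⇒ W = 0, so Q = ΔU = nCᵥΔT with Cᵥ = 5R/2 = 20.79 J/(mol·K).
At constant V, T₂/T₁ = P₂/P₁ ⇒ ΔT = T₁(P₂/P₁ − 1) = 609·(201/145 − 1) = 235.2 K.
ΔU = (0.409)(20.79)(235.2) = 1999 J.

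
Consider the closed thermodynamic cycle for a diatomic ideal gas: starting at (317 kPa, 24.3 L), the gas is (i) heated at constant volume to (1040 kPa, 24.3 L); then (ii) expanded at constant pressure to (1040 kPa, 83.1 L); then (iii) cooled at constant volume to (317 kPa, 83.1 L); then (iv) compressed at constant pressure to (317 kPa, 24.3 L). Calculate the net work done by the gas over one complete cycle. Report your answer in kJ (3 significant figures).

W_net ≈ 42.5 kJ

Constant-volume legs do no work.
W(ii) = (1040)(83.1 − 24.3) = 61152 J; W(iv) = (317)(24.3 − 83.1) = -18640 J.
W_net = 61152 − 18640 = 42512 J (the clockwise enclosed area).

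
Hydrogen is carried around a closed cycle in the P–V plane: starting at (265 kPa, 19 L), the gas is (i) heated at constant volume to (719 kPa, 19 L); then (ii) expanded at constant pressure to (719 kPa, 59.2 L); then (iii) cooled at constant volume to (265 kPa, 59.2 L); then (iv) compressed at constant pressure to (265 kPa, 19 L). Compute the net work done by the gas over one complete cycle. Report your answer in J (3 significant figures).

Constant-volume legs do no work.
W(ii) = (719)(59.2 − 19) = 28904 J; W(iv) = (265)(19 − 59.2) = -10653 J.
W_net = 28904 − 10653 = 18251 J (the clockwise enclosed area).

W_net ≈ 18300 J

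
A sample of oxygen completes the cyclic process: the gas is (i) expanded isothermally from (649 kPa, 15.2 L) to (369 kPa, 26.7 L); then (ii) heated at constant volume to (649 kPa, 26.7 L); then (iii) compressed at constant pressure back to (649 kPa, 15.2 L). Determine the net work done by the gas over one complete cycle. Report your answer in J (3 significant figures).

W_net ≈ -1910 J

Leg (i): W = PᵢVᵢ ln(V_f/Vᵢ) = (9865) ln(26.7/15.2) = 5558 J.
Leg (ii): W = 0.
Leg (iii): W = PΔV = (649)(15.2 − 26.7) = -7464 J.
W_net = 5558 − 7464 = -1906 J.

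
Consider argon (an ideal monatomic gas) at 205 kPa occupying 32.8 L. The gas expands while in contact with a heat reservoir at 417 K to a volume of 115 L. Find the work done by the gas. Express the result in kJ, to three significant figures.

Isothermal: W = nRT ln(V₂/V₁) = P₁V₁ ln(V₂/V₁).
P₁V₁ = (205 kPa)(32.8 L) = 6724 J.
W = 6724 × ln(115/32.8) = 6724 × 1.255
W_by_gas = 8435 J.

W ≈ 8.44 kJ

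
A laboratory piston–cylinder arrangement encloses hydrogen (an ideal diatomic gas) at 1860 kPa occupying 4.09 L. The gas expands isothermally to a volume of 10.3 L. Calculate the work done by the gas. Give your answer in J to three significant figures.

Isothermal: W = nRT ln(V₂/V₁) = P₁V₁ ln(V₂/V₁).
P₁V₁ = (1860 kPa)(4.09 L) = 7607 J.
W = 7607 × ln(10.3/4.09) = 7607 × 0.9236
W_by_gas = 7026 J.

W ≈ 7030 J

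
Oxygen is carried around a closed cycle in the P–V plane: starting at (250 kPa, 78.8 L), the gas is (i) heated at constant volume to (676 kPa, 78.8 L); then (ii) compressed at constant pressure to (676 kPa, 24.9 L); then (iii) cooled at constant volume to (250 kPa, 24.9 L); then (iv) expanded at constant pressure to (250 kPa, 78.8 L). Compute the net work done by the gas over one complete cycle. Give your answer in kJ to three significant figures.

Constant-volume legs do no work.
W(ii) = (676)(24.9 − 78.8) = -36436 J; W(iv) = (250)(78.8 − 24.9) = 13475 J.
W_net = -36436 + 13475 = -22961 J (the counter-clockwise enclosed area).

W_net ≈ -23.0 kJ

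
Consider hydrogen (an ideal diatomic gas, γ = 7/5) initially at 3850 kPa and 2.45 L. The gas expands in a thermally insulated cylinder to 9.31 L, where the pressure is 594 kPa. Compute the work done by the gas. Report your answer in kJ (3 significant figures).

Adiabatic: W = (P₁V₁ − P₂V₂)/(γ − 1) with γ = 7/5.
P₁V₁ = 9432 J, P₂V₂ = 5530 J.
W = (9432 − 5530) / 0.4 = 9756 J.

W ≈ 9.76 kJ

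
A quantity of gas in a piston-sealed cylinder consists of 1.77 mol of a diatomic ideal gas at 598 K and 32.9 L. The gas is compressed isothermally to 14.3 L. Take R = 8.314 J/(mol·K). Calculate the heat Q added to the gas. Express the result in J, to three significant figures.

Q ≈ -7330 J

Isothermal ⇒ ΔU = 0, so Q = W = nRT ln(V₂/V₁).
Q = (1.77)(8.314)(598) ln(14.3/32.9) = 8800 × -0.8332 = -7332 J.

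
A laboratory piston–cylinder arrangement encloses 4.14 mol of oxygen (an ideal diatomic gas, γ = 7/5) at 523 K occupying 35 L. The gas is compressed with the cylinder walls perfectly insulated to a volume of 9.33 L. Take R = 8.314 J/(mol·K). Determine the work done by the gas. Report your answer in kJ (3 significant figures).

W ≈ -31.4 kJ

Adiabatic: TV^(γ−1) = const with γ = 7/5.
T₂ = T₁ (V₁/V₂)^(γ−1) = 523 × (35/9.33)^0.4 = 523 × 1.697 = 887.5 K.
W_by = nCᵥ(T₁ − T₂) = (4.14)(20.79)(523 − 887.5) = -31367 J.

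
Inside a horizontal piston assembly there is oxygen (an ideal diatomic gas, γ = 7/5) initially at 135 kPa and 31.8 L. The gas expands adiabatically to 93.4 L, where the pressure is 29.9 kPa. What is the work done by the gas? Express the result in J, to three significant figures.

W ≈ 3750 J

Adiabatic: W = (P₁V₁ − P₂V₂)/(γ − 1) with γ = 7/5.
P₁V₁ = 4293 J, P₂V₂ = 2793 J.
W = (4293 − 2793) / 0.4 = 3751 J.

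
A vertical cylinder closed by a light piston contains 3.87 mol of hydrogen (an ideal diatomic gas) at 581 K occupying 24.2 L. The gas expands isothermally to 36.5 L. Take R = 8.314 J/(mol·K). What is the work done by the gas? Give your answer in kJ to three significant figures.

W ≈ 7.68 kJ

Isothermal: W = nRT ln(V₂/V₁).
W = (3.87)(8.314)(581) × ln(36.5/24.2)
  = 18694 × 0.411
W_by_gas = 7682 J.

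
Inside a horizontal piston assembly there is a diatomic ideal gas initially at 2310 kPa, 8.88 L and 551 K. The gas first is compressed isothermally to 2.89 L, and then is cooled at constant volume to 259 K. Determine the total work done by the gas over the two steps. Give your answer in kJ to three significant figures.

W_total ≈ -23.0 kJ

Step 1 (isothermal): W = P₁V₁ ln(V₂/V₁) = (20513) ln(2.89/8.88) = -23027 J.
Step 2 (isochoric): W = 0 (constant volume).
W_total = -23027 + 0 = -23027 J.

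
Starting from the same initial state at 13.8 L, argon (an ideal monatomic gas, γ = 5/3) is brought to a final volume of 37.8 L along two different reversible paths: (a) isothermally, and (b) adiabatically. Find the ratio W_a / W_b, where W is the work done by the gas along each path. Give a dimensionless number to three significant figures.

Path (a) isothermal: W = P₁V₁ ln(V₂/V₁) → W_a/(P₁V₁) = 1.008.
Path (b) adiabatic: W = P₁V₁(1 − (V₁/V₂)^(γ−1))/(γ−1) → W_b/(P₁V₁) = 0.7338.
W_a / W_b = 1.008 / 0.7338 = 1.373.

W_a / W_b ≈ 1.37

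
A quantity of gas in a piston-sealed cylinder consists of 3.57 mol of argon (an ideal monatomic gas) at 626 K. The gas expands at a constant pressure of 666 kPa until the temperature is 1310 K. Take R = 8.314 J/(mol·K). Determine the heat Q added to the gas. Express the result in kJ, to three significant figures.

Isobaric: W = nRΔT = (3.57)(8.314)(684) = 20302 J.
ΔU = nCᵥΔT with Cᵥ = 3R/2: ΔU = (3.57)(12.47)(684) = 30453 J.
Q = ΔU + W = 30453 + 20302 = 50754 J.

Q ≈ 50.8 kJ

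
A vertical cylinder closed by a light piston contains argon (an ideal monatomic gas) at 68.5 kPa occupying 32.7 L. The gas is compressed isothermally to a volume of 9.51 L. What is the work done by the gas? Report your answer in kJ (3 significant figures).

W ≈ -2.77 kJ

Isothermal: W = nRT ln(V₂/V₁) = P₁V₁ ln(V₂/V₁).
P₁V₁ = (68.5 kPa)(32.7 L) = 2240 J.
W = 2240 × ln(9.51/32.7) = 2240 × -1.235
W_by_gas = -2766 J.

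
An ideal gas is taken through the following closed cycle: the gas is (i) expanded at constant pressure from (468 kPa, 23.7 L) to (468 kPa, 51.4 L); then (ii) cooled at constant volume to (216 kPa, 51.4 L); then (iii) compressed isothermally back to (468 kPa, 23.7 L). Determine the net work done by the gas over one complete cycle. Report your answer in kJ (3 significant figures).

W_net ≈ 4.37 kJ

Leg (i): W = PΔV = (468)(51.4 − 23.7) = 12964 J.
Leg (ii): W = 0.
Leg (iii): W = PᵢVᵢ ln(V_f/Vᵢ) = (11102) ln(23.7/51.4) = -8595 J.
W_net = 12964 − 8595 = 4369 J.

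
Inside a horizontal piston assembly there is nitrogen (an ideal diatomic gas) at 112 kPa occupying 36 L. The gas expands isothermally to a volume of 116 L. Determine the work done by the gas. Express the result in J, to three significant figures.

W ≈ 4720 J

Isothermal: W = nRT ln(V₂/V₁) = P₁V₁ ln(V₂/V₁).
P₁V₁ = (112 kPa)(36 L) = 4032 J.
W = 4032 × ln(116/36) = 4032 × 1.17
W_by_gas = 4718 J.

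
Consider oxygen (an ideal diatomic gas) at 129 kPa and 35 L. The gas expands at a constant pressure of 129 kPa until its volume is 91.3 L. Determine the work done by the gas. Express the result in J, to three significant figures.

W ≈ 7260 J

Isobaric: W = P ΔV.
W = (129 kPa)(91.3 − 35 L) = (129)(56.3) = 7263 J.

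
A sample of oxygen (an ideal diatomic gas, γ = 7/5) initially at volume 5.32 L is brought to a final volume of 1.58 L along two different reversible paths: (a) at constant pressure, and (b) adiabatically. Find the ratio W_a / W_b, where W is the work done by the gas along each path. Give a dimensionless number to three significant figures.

W_a / W_b ≈ 0.450

Path (a) isobaric: W = P₁(V₂ − V₁) → W_a/(P₁V₁) = -0.703.
Path (b) adiabatic: W = P₁V₁(1 − (V₁/V₂)^(γ−1))/(γ−1) → W_b/(P₁V₁) = -1.563.
W_a / W_b = -0.703 / -1.563 = 0.4498.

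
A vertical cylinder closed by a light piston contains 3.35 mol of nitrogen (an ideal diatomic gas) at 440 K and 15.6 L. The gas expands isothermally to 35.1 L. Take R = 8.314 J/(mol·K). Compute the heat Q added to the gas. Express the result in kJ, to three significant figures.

Isothermal ⇒ ΔU = 0, so Q = W = nRT ln(V₂/V₁).
Q = (3.35)(8.314)(440) ln(35.1/15.6) = 12255 × 0.8109 = 9938 J.

Q ≈ 9.94 kJ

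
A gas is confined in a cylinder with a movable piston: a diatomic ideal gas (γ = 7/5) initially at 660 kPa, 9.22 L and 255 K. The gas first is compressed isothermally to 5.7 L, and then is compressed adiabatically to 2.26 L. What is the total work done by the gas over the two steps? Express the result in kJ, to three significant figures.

W_total ≈ -9.74 kJ

Step 1 (isothermal): W = P₁V₁ ln(V₂/V₁) = (6085) ln(5.7/9.22) = -2926 J.
After step 1: P = 1068 kPa, V = 5.7 L, T = 255 K.
Step 2 (adiabatic): W = (P₁V₁ − P₂V₂)/(γ−1) = (6085 − 8810)/0.4 = -6812 J.
W_total = -2926 − 6812 = -9739 J.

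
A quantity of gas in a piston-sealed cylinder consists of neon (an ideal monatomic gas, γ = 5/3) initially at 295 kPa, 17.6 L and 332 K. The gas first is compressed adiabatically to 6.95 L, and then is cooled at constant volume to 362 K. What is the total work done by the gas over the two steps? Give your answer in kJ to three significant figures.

Step 1 (adiabatic): W = (P₁V₁ − P₂V₂)/(γ−1) = (5192 − 9646)/0.667 = -6681 J.
Step 2 (isochoric): W = 0 (constant volume).
W_total = -6681 + 0 = -6681 J.

W_total ≈ -6.68 kJ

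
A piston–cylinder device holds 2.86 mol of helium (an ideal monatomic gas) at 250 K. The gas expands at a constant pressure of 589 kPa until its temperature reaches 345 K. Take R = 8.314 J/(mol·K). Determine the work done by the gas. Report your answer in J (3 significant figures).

Isobaric: W = P ΔV = nR ΔT.
W = (2.86)(8.314)(345 − 250) = 2259 J.

W ≈ 2260 J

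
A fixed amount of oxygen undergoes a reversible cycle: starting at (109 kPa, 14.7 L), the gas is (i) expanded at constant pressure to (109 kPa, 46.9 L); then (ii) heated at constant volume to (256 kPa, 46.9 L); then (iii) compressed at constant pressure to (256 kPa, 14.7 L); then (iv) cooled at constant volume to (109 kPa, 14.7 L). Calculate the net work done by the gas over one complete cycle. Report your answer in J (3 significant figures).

Constant-volume legs do no work.
W(i) = (109)(46.9 − 14.7) = 3510 J; W(iii) = (256)(14.7 − 46.9) = -8243 J.
W_net = 3510 − 8243 = -4733 J (the counter-clockwise enclosed area).

W_net ≈ -4730 J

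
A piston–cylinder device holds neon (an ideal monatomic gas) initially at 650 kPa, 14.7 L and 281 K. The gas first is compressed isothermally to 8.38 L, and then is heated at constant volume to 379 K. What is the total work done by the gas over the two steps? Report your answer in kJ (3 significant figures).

Step 1 (isothermal): W = P₁V₁ ln(V₂/V₁) = (9555) ln(8.38/14.7) = -5370 J.
Step 2 (isochoric): W = 0 (constant volume).
W_total = -5370 + 0 = -5370 J.

W_total ≈ -5.37 kJ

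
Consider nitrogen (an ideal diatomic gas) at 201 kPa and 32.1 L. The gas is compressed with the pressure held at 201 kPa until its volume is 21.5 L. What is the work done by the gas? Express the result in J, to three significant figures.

Isobaric: W = P ΔV.
W = (201 kPa)(21.5 − 32.1 L) = (201)(-10.6) = -2131 J.

W ≈ -2130 J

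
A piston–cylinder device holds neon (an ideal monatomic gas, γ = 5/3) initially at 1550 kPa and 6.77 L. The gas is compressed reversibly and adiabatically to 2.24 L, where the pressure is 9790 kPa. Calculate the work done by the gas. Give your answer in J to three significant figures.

Adiabatic: W = (P₁V₁ − P₂V₂)/(γ − 1) with γ = 5/3.
P₁V₁ = 10494 J, P₂V₂ = 21930 J.
W = (10494 − 21930) / 0.6667 = -17154 J.

W ≈ -17200 J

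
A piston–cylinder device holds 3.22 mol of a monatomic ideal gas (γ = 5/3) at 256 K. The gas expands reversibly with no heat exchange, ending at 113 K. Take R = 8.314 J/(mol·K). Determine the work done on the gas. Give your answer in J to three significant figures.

Adiabatic ⇒ Q = 0, so W_by = −ΔU = nCᵥ(T₁ − T₂).
Cᵥ = 3R/2 = 12.47 J/(mol·K).
W = (3.22)(12.47)(256 − 113) = 5742 J.
Work on gas = −W_by = -5742 J.

W ≈ -5740 J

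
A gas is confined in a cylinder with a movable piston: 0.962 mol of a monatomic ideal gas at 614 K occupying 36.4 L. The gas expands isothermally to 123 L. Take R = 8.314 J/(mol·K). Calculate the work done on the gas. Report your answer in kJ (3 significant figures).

W ≈ -5.98 kJ

Isothermal: W = nRT ln(V₂/V₁).
W = (0.962)(8.314)(614) × ln(123/36.4)
  = 4911 × 1.218
W_by_gas = 5979 J; work on gas = −W_by = -5979 J.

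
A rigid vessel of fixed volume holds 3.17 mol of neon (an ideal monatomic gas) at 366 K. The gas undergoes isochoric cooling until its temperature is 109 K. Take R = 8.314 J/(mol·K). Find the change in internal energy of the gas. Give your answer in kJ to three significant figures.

Constant volume ⇒ W = 0, so Q = ΔU = nCᵥΔT with Cᵥ = 3R/2 = 12.47 J/(mol·K).
ΔU = (3.17)(12.47)(109 − 366) = -10160 J.

ΔU ≈ -10.2 kJ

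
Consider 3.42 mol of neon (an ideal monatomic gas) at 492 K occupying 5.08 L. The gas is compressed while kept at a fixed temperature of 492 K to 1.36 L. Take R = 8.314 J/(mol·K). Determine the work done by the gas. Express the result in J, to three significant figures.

Isothermal: W = nRT ln(V₂/V₁).
W = (3.42)(8.314)(492) × ln(1.36/5.08)
  = 13989 × -1.318
W_by_gas = -18436 J.

W ≈ -18400 J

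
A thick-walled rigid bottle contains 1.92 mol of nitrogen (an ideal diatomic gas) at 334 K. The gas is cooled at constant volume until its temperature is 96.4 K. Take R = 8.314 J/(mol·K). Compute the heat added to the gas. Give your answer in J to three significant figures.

Constant volume ⇒ W = 0, so Q = ΔU = nCᵥΔT with Cᵥ = 5R/2 = 20.79 J/(mol·K).
ΔU = (1.92)(20.79)(96.4 − 334) = -9482 J.

Q ≈ -9480 J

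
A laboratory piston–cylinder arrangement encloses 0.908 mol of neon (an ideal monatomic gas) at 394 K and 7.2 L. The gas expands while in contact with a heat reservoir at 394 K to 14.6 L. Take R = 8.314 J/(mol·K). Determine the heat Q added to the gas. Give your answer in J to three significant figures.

Q ≈ 2100 J

Isothermal ⇒ ΔU = 0, so Q = W = nRT ln(V₂/V₁).
Q = (0.908)(8.314)(394) ln(14.6/7.2) = 2974 × 0.7069 = 2103 J.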